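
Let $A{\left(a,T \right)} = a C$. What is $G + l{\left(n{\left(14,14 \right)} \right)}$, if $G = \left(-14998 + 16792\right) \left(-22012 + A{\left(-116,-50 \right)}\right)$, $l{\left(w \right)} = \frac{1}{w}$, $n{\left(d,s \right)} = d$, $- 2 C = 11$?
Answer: $- \frac{536829383}{14} \approx -3.8345 \cdot 10^{7}$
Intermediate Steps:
$C = - \frac{11}{2}$ ($C = \left(- \frac{1}{2}\right) 11 = - \frac{11}{2} \approx -5.5$)
$A{\left(a,T \right)} = - \frac{11 a}{2}$ ($A{\left(a,T \right)} = a \left(- \frac{11}{2}\right) = - \frac{11 a}{2}$)
$G = -38344956$ ($G = \left(-14998 + 16792\right) \left(-22012 - -638\right) = 1794 \left(-22012 + 638\right) = 1794 \left(-21374\right) = -38344956$)
$G + l{\left(n{\left(14,14 \right)} \right)} = -38344956 + \frac{1}{14} = - \frac{536829383}{14}$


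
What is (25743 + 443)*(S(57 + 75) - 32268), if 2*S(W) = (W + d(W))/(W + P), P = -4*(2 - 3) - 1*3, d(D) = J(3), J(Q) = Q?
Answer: -112379222229/133 ≈ -8.4496e+8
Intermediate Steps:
d(D) = 3
P = 1 (P = -4*(-1) - 3 = 4 - 3 = 1)
S(W) = (3 + W)/(2*(1 + W)) (S(W) = ((W + 3)/(W + 1))/2 = ((3 + W)/(1 + W))/2 = (3 + W)/(2*(1 + W)))
(25743 + 443)*(S(57 + 75) - 32268) = (25743 + 443)*((3 + (57 + 75))/(2*(1 + (57 + 75))) - 32268) = 26186*((3 + 132)/(2*(1 + 132)) - 32268) = 26186*((1/2)*135/133 - 32268) = 26186*((1/2)*(1/133)*135 - 32268) = 26186*(135/266 - 32268) = 26186*(-8583153/266) = -112379222229/133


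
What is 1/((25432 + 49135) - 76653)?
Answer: -1/2086 ≈ -0.00047939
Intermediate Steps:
1/((25432 + 49135) - 76653) = 1/(74567 - 76653) = 1/(-2086) = -1/2086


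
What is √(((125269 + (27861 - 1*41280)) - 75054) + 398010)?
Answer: √434806 ≈ 659.40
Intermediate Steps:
√(((125269 + (27861 - 1*41280)) - 75054) + 398010) = √(((125269 + (27861 - 41280)) - 75054) + 398010) = √(((125269 - 13419) - 75054) + 398010) = √((111850 - 75054) + 398010) = √(36796 + 398010) = √434806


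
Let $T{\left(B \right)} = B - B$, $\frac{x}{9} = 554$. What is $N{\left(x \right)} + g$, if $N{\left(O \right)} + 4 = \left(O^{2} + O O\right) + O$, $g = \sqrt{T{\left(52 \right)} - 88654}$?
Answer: $49725374 + i \sqrt{88654} \approx 4.9725 \cdot 10^{7} + 297.75 i$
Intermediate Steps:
$x = 4986$ ($x = 9 \cdot 554 = 4986$)
$T{\left(B \right)} = 0$
$g = i \sqrt{88654}$ ($g = \sqrt{0 - 88654} = \sqrt{-88654} = i \sqrt{88654} \approx 297.75 i$)
$N{\left(O \right)} = -4 + O + 2 O^{2}$ ($N{\left(O \right)} = -4 + \left(\left(O^{2} + O O\right) + O\right) = -4 + \left(\left(O^{2} + O^{2}\right) + O\right) = -4 + \left(2 O^{2} + O\right) = -4 + \left(O + 2 O^{2}\right) = -4 + O + 2 O^{2}$)
$N{\left(x \right)} + g = \left(-4 + 4986 + 2 \cdot 4986^{2}\right) + i \sqrt{88654} = \left(-4 + 4986 + 2 \cdot 24860196\right) + i \sqrt{88654} = \left(-4 + 4986 + 49720392\right) + i \sqrt{88654} = 49725374 + i \sqrt{88654}$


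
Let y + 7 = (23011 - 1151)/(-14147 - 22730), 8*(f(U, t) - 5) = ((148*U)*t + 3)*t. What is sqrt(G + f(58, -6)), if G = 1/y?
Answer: sqrt(1346052818353559)/186666 ≈ 196.55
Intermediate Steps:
f(U, t) = 5 + t*(3 + 148*U*t)/8 (f(U, t) = 5 + (((148*U)*t + 3)*t)/8 = 5 + ((148*U*t + 3)*t)/8 = 5 + ((3 + 148*U*t)*t)/8 = 5 + (t*(3 + 148*U*t))/8 = 5 + t*(3 + 148*U*t)/8)
y = -279999/36877 (y = -7 + (23011 - 1151)/(-14147 - 22730) = -7 + 21860/(-36877) = -7 + 21860*(-1/36877) = -7 - 21860/36877 = -279999/36877 ≈ -7.5928)
G = -36877/279999 (G = 1/(-279999/36877) = -36877/279999 ≈ -0.13170)
sqrt(G + f(58, -6)) = sqrt(-36877/279999 + (5 + (3/8)*(-6) + (37/2)*58*(-6)**2)) = sqrt(-36877/279999 + (5 - 9/4 + (37/2)*58*36)) = sqrt(-36877/279999 + (5 - 9/4 + 38628)) = sqrt(-36877/279999 + 154523/4) = sqrt(43266137969/1119996) = sqrt(1346052818353559)/186666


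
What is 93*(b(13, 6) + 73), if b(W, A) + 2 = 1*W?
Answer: 7812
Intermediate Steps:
b(W, A) = -2 + W (b(W, A) = -2 + 1*W = -2 + W)
93*(b(13, 6) + 73) = 93*((-2 + 13) + 73) = 93*(11 + 73) = 93*84 = 7812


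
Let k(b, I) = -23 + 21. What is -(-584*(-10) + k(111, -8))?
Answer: -5838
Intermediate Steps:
k(b, I) = -2
-(-584*(-10) + k(111, -8)) = -(-584*(-10) - 2) = -(5840 - 2) = -1*5838 = -5838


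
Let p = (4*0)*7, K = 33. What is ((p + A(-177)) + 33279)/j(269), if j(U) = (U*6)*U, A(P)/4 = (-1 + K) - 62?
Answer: 11053/144722 ≈ 0.076374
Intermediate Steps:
A(P) = -120 (A(P) = 4*((-1 + 33) - 62) = 4*(32 - 62) = 4*(-30) = -120)
p = 0 (p = 0*7 = 0)
j(U) = 6*U² (j(U) = (6*U)*U = 6*U²)
((p + A(-177)) + 33279)/j(269) = ((0 - 120) + 33279)/((6*269²)) = (-120 + 33279)/((6*72361)) = 33159/434166 = 33159*(1/434166) = 11053/144722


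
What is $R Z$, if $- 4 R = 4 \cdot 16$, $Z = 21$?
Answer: $-336$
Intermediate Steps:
$R = -16$ ($R = - \frac{4 \cdot 16}{4} = \left(- \frac{1}{4}\right) 64 = -16$)
$R Z = \left(-16\right) 21 = -336$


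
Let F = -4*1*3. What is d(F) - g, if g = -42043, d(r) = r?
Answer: 42031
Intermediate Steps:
F = -12 (F = -4*3 = -12)
d(F) - g = -12 - 1*(-42043) = -12 + 42043 = 42031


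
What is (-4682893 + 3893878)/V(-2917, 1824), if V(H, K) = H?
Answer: 789015/2917 ≈ 270.49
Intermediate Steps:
(-4682893 + 3893878)/V(-2917, 1824) = (-4682893 + 3893878)/(-2917) = -789015*(-1/2917) = 789015/2917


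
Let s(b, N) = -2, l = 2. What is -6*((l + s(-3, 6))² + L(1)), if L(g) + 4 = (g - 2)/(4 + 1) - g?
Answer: 156/5 ≈ 31.200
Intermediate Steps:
L(g) = -22/5 - 4*g/5 (L(g) = -4 + ((g - 2)/(4 + 1) - g) = -4 + ((-2 + g)/5 - g) = -4 + ((-2 + g)*(⅕) - g) = -4 + ((-⅖ + g/5) - g) = -4 + (-⅖ - 4*g/5) = -22/5 - 4*g/5)
-6*((l + s(-3, 6))² + L(1)) = -6*((2 - 2)² + (-22/5 - ⅘*1)) = -6*(0² + (-22/5 - ⅘)) = -6*(0 - 26/5) = -6*(-26/5) = 156/5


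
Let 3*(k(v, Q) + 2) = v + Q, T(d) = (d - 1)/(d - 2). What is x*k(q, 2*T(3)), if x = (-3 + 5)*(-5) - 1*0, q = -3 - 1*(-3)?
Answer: 20/3 ≈ 6.6667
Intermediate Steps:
T(d) = (-1 + d)/(-2 + d)
q = 0 (q = -3 + 3 = 0)
k(v, Q) = -2 + Q/3 + v/3 (k(v, Q) = -2 + (v + Q)/3 = -2 + (Q + v)/3 = -2 + (Q/3 + v/3) = -2 + Q/3 + v/3)
x = -10 (x = 2*(-5) + 0 = -10 + 0 = -10)
x*k(q, 2*T(3)) = -10*(-2 + (2*((-1 + 3)/(-2 + 3)))/3 + (⅓)*0) = -10*(-2 + (2*(2/1))/3 + 0) = -10*(-2 + (2*(1*2))/3 + 0) = -10*(-2 + (2*2)/3 + 0) = -10*(-2 + (⅓)*4 + 0) = -10*(-2 + 4/3 + 0) = -10*(-⅔) = 20/3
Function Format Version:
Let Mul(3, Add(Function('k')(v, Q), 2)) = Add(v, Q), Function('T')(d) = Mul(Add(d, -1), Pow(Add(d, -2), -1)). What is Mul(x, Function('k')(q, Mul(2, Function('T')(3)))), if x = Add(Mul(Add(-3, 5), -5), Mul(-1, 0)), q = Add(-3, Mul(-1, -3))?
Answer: Rational(20, 3) ≈ 6.6667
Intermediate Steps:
Function('T')(d) = Mul(Pow(Add(-2, d), -1), Add(-1, d)) (Function('T')(d) = Mul(Add(-1, d), Pow(Add(-2, d), -1)) = Mul(Pow(Add(-2, d), -1), Add(-1, d)))
q = 0 (q = Add(-3, 3) = 0)
Function('k')(v, Q) = Add(-2, Mul(Rational(1, 3), Q), Mul(Rational(1, 3), v)) (Function('k')(v, Q) = Add(-2, Mul(Rational(1, 3), Add(v, Q))) = Add(-2, Mul(Rational(1, 3), Add(Q, v))) = Add(-2, Add(Mul(Rational(1, 3), Q), Mul(Rational(1, 3), v))) = Add(-2, Mul(Rational(1, 3), Q), Mul(Rational(1, 3), v)))
x = -10 (x = Add(Mul(2, -5), 0) = Add(-10, 0) = -10)
Mul(x, Function('k')(q, Mul(2, Function('T')(3)))) = Mul(-10, Add(-2, Mul(Rational(1, 3), Mul(2, Mul(Pow(Add(-2, 3), -1), Add(-1, 3)))), Mul(Rational(1, 3), 0))) = Mul(-10, Add(-2, Mul(Rational(1, 3), Mul(2, Mul(Pow(1, -1), 2))), 0)) = Mul(-10, Add(-2, Mul(Rational(1, 3), Mul(2, Mul(1, 2))), 0)) = Mul(-10, Add(-2, Mul(Rational(1, 3), Mul(2, 2)), 0)) = Mul(-10, Add(-2, Mul(Rational(1, 3), 4), 0)) = Mul(-10, Add(-2, Rational(4, 3), 0)) = Mul(-10, Rational(-2, 3)) = Rational(20, 3)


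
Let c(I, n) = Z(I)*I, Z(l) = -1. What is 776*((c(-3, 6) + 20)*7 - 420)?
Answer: -200984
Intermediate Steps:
c(I, n) = -I
776*((c(-3, 6) + 20)*7 - 420) = 776*((-1*(-3) + 20)*7 - 420) = 776*((3 + 20)*7 - 420) = 776*(23*7 - 420) = 776*(161 - 420) = 776*(-259) = -200984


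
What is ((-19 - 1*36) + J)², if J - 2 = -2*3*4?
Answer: 5929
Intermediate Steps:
J = -22 (J = 2 - 2*3*4 = 2 - 6*4 = 2 - 24 = -22)
((-19 - 1*36) + J)² = ((-19 - 1*36) - 22)² = ((-19 - 36) - 22)² = (-55 - 22)² = (-77)² = 5929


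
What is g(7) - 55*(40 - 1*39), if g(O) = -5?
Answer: -60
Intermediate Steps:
g(7) - 55*(40 - 1*39) = -5 - 55*(40 - 1*39) = -5 - 55*(40 - 39) = -5 - 55*1 = -5 - 55 = -60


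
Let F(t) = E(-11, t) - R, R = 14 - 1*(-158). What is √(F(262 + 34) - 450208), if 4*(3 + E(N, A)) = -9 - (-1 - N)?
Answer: I*√1801551/2 ≈ 671.11*I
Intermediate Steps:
R = 172 (R = 14 + 158 = 172)
E(N, A) = -5 + N/4 (E(N, A) = -3 + (-9 - (-1 - N))/4 = -3 + (-9 + (1 + N))/4 = -3 + (-8 + N)/4 = -3 + (-2 + N/4) = -5 + N/4)
F(t) = -719/4 (F(t) = (-5 + (¼)*(-11)) - 1*172 = (-5 - 11/4) - 172 = -31/4 - 172 = -719/4)
√(F(262 + 34) - 450208) = √(-719/4 - 450208) = √(-1801551/4) = I*√1801551/2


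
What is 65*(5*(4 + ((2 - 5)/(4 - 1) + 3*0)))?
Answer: 975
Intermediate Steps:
65*(5*(4 + ((2 - 5)/(4 - 1) + 3*0))) = 65*(5*(4 + (-3/3 + 0))) = 65*(5*(4 + (-3*⅓ + 0))) = 65*(5*(4 + (-1 + 0))) = 65*(5*(4 - 1)) = 65*(5*3) = 65*15 = 975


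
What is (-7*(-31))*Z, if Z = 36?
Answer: 7812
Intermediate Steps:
(-7*(-31))*Z = -7*(-31)*36 = 217*36 = 7812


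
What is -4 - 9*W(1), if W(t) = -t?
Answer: 5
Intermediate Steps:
-4 - 9*W(1) = -4 - (-9) = -4 - 9*(-1) = -4 + 9 = 5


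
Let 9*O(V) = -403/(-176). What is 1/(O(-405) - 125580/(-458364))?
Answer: 60504048/31969951 ≈ 1.8925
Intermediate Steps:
O(V) = 403/1584 (O(V) = (-403/(-176))/9 = (-403*(-1/176))/9 = (1/9)*(403/176) = 403/1584)
1/(O(-405) - 125580/(-458364)) = 1/(403/1584 - 125580/(-458364)) = 1/(403/1584 - 125580*(-1/458364)) = 1/(403/1584 + 10465/38197) = 1/(31969951/60504048) = 60504048/31969951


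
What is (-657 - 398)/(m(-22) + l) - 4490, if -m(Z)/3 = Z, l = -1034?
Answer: -4345265/968 ≈ -4488.9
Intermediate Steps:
m(Z) = -3*Z
(-657 - 398)/(m(-22) + l) - 4490 = (-657 - 398)/(-3*(-22) - 1034) - 4490 = -1055/(66 - 1034) - 4490 = -1055/(-968) - 4490 = -1055*(-1/968) - 4490 = 1055/968 - 4490 = -4345265/968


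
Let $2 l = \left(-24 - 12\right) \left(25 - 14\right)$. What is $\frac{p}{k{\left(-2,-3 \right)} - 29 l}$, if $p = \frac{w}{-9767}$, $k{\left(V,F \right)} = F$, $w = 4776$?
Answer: $- \frac{1592}{18684271} \approx -8.5205 \cdot 10^{-5}$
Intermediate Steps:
$p = - \frac{4776}{9767}$ ($p = \frac{4776}{-9767} = 4776 \left(- \frac{1}{9767}\right) = - \frac{4776}{9767} \approx -0.48899$)
$l = -198$ ($l = \frac{\left(-24 - 12\right) \left(25 - 14\right)}{2} = \frac{\left(-36\right) 11}{2} = \frac{1}{2} \left(-396\right) = -198$)
$\frac{p}{k{\left(-2,-3 \right)} - 29 l} = - \frac{4776}{9767 \left(-3 - -5742\right)} = - \frac{4776}{9767 \left(-3 + 5742\right)} = - \frac{4776}{9767 \cdot 5739} = \left(- \frac{4776}{9767}\right) \frac{1}{5739} = - \frac{1592}{18684271}$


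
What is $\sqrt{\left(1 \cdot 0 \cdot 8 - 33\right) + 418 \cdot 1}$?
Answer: $\sqrt{385} \approx 19.621$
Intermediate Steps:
$\sqrt{\left(1 \cdot 0 \cdot 8 - 33\right) + 418 \cdot 1} = \sqrt{\left(0 \cdot 8 - 33\right) + 418} = \sqrt{\left(0 - 33\right) + 418} = \sqrt{-33 + 418} = \sqrt{385}$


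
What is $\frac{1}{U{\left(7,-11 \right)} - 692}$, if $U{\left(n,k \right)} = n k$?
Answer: $- \frac{1}{769} \approx -0.0013004$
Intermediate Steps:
$U{\left(n,k \right)} = k n$
$\frac{1}{U{\left(7,-11 \right)} - 692} = \frac{1}{\left(-11\right) 7 - 692} = \frac{1}{-77 - 692} = \frac{1}{-769} = - \frac{1}{769}$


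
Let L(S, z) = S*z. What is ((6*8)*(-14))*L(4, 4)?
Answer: -10752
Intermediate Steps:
((6*8)*(-14))*L(4, 4) = ((6*8)*(-14))*(4*4) = (48*(-14))*16 = -672*16 = -10752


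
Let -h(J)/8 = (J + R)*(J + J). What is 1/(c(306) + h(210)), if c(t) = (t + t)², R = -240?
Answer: 1/475344 ≈ 2.1037e-6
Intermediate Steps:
c(t) = 4*t² (c(t) = (2*t)² = 4*t²)
h(J) = -16*J*(-240 + J) (h(J) = -8*(J - 240)*(J + J) = -8*(-240 + J)*2*J = -16*J*(-240 + J))
1/(c(306) + h(210)) = 1/(4*306² + 16*210*(240 - 1*210)) = 1/(4*93636 + 16*210*(240 - 210)) = 1/(374544 + 16*210*30) = 1/(374544 + 100800) = 1/475344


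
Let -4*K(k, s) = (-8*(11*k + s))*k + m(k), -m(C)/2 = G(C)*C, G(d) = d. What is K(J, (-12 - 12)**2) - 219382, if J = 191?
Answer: 1642945/2 ≈ 8.2147e+5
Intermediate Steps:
m(C) = -2*C**2 (m(C) = -2*C*C = -2*C**2)
K(k, s) = k**2/2 - k*(-88*k - 8*s)/4 (K(k, s) = -((-8*(11*k + s))*k - 2*k**2)/4 = -((-8*(s + 11*k))*k - 2*k**2)/4 = -((-88*k - 8*s)*k - 2*k**2)/4 = -(k*(-88*k - 8*s) - 2*k**2)/4 = -(-2*k**2 + k*(-88*k - 8*s))/4 = k**2/2 - k*(-88*k - 8*s)/4)
K(J, (-12 - 12)**2) - 219382 = (1/2)*191*(4*(-12 - 12)**2 + 45*191) - 219382 = (1/2)*191*(4*(-24)**2 + 8595) - 219382 = (1/2)*191*(4*576 + 8595) - 219382 = (1/2)*191*(2304 + 8595) - 219382 = (1/2)*191*10899 - 219382 = 2081709/2 - 219382 = 1642945/2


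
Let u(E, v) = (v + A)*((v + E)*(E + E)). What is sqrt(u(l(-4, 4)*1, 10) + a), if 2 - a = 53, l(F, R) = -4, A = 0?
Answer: 3*I*sqrt(59) ≈ 23.043*I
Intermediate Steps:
a = -51 (a = 2 - 1*53 = 2 - 53 = -51)
u(E, v) = 2*E*v*(E + v) (u(E, v) = (v + 0)*((v + E)*(E + E)) = v*((E + v)*(2*E)) = v*(2*E*(E + v)) = 2*E*v*(E + v))
sqrt(u(l(-4, 4)*1, 10) + a) = sqrt(2*(-4*1)*10*(-4*1 + 10) - 51) = sqrt(2*(-4)*10*(-4 + 10) - 51) = sqrt(2*(-4)*10*6 - 51) = sqrt(-480 - 51) = sqrt(-531) = 3*I*sqrt(59)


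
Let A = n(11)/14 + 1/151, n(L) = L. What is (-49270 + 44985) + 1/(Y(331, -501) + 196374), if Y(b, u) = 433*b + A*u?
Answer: -3073546010541/717280283 ≈ -4285.0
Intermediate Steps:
A = 1675/2114 (A = 11/14 + 1/151 = 1675/2114 ≈ 0.79234)
Y(b, u) = 433*b + 1675*u/2114
(-49270 + 44985) + 1/(Y(331, -501) + 196374) = (-49270 + 44985) + 1/((433*331 + (1675/2114)*(-501)) + 196374) = -4285 + 1/((143323 - 839175/2114) + 196374) = -4285 + 1/(302145647/2114 + 196374) = -4285 + 1/(717280283/2114) = -4285 + 2114/717280283 = -3073546010541/717280283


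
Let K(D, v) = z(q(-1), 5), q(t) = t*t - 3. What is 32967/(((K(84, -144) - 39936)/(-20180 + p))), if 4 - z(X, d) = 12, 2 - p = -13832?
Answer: 104604291/19972 ≈ 5237.5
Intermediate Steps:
q(t) = -3 + t² (q(t) = t² - 3 = -3 + t²)
p = 13834 (p = 2 - 1*(-13832) = 2 + 13832 = 13834)
z(X, d) = -8 (z(X, d) = 4 - 1*12 = 4 - 12 = -8)
K(D, v) = -8
32967/(((K(84, -144) - 39936)/(-20180 + p))) = 32967/(((-8 - 39936)/(-20180 + 13834))) = 32967/((-39944/(-6346))) = 32967/((-39944*(-1/6346))) = 32967/(19972/3173) = 32967*(3173/19972) = 104604291/19972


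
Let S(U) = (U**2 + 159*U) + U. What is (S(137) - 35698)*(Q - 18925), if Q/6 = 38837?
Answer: 1068558127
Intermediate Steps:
Q = 233022 (Q = 6*38837 = 233022)
S(U) = U**2 + 160*U
(S(137) - 35698)*(Q - 18925) = (137*(160 + 137) - 35698)*(233022 - 18925) = (137*297 - 35698)*214097 = (40689 - 35698)*214097 = 4991*214097 = 1068558127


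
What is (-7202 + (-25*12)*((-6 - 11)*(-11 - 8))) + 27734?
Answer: -76368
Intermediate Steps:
(-7202 + (-25*12)*((-6 - 11)*(-11 - 8))) + 27734 = (-7202 - (-5100)*(-19)) + 27734 = (-7202 - 300*323) + 27734 = (-7202 - 96900) + 27734 = -104102 + 27734 = -76368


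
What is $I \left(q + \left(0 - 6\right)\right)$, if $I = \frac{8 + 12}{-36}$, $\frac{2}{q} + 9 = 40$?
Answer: $\frac{920}{279} \approx 3.2975$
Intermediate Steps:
$q = \frac{2}{31}$ ($q = \frac{2}{-9 + 40} = \frac{2}{31} \approx 0.064516$)
$I = - \frac{5}{9}$ ($I = 20 \left(- \frac{1}{36}\right) = - \frac{5}{9} \approx -0.55556$)
$I \left(q + \left(0 - 6\right)\right) = - \frac{5 \left(\frac{2}{31} + \left(0 - 6\right)\right)}{9} = - \frac{5 \left(\frac{2}{31} - 6\right)}{9} = \left(- \frac{5}{9}\right) \left(- \frac{184}{31}\right) = \frac{920}{279}$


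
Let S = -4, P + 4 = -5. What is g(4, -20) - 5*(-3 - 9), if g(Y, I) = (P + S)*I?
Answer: 320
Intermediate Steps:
P = -9 (P = -4 - 5 = -9)
g(Y, I) = -13*I (g(Y, I) = (-9 - 4)*I = -13*I)
g(4, -20) - 5*(-3 - 9) = -13*(-20) - 5*(-3 - 9) = 260 - 5*(-12) = 260 - 1*(-60) = 260 + 60 = 320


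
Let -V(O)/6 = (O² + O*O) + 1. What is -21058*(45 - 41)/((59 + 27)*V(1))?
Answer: 21058/387 ≈ 54.413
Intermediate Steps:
V(O) = -6 - 12*O² (V(O) = -6*((O² + O*O) + 1) = -6*((O² + O²) + 1) = -6*(2*O² + 1) = -6*(1 + 2*O²) = -6 - 12*O²)
-21058*(45 - 41)/((59 + 27)*V(1)) = -21058*(45 - 41)/((-6 - 12*1²)*(59 + 27)) = -21058*2/(43*(-6 - 12*1)) = -21058*2/(43*(-6 - 12)) = -21058/((-18*43/2)) = -21058/(-387) = -21058*(-1/387) = 21058/387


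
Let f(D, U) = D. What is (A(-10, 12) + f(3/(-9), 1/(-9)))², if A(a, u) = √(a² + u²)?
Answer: 2197/9 - 4*√61/3 ≈ 233.70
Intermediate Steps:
(A(-10, 12) + f(3/(-9), 1/(-9)))² = (√((-10)² + 12²) + 3/(-9))² = (√(100 + 144) + 3*(-⅑))² = (√244 - ⅓)² = (2*√61 - ⅓)² = (-⅓ + 2*√61)²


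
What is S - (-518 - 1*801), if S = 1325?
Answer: 2644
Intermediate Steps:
S - (-518 - 1*801) = 1325 - (-518 - 1*801) = 1325 - (-518 - 801) = 1325 - 1*(-1319) = 1325 + 1319 = 2644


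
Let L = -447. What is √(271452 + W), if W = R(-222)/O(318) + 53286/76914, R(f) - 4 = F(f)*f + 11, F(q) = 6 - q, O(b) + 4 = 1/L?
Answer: √149414896749184102794/22933191 ≈ 533.01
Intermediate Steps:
O(b) = -1789/447 (O(b) = -4 + 1/(-447) = -4 - 1/447 = -1789/447)
R(f) = 15 + f*(6 - f) (R(f) = 4 + ((6 - f)*f + 11) = 4 + (f*(6 - f) + 11) = 4 + (11 + f*(6 - f)) = 15 + f*(6 - f))
W = 289964324002/22933191 (W = (15 - 1*(-222)*(-6 - 222))/(-1789/447) + 53286/76914 = (15 - 1*(-222)*(-228))*(-447/1789) + 53286*(1/76914) = (15 - 50616)*(-447/1789) + 8881/12819 = -50601*(-447/1789) + 8881/12819 = 22618647/1789 + 8881/12819 = 289964324002/22933191 ≈ 12644.)
√(271452 + W) = √(271452 + 289964324002/22933191) = √(6515224887334/22933191) = √149414896749184102794/22933191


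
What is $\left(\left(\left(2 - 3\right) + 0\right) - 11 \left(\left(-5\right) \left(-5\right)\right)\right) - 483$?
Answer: $-759$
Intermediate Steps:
$\left(\left(\left(2 - 3\right) + 0\right) - 11 \left(\left(-5\right) \left(-5\right)\right)\right) - 483 = \left(\left(-1 + 0\right) - 275\right) - 483 = \left(-1 - 275\right) - 483 = -276 - 483 = -759$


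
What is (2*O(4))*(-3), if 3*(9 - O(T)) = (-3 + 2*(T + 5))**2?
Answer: 396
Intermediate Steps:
O(T) = 9 - (7 + 2*T)**2/3 (O(T) = 9 - (-3 + 2*(T + 5))**2/3 = 9 - (-3 + 2*(5 + T))**2/3 = 9 - (-3 + (10 + 2*T))**2/3 = 9 - (7 + 2*T)**2/3)
(2*O(4))*(-3) = (2*(9 - (7 + 2*4)**2/3))*(-3) = (2*(9 - (7 + 8)**2/3))*(-3) = (2*(9 - 1/3*15**2))*(-3) = (2*(9 - 1/3*225))*(-3) = (2*(9 - 75))*(-3) = (2*(-66))*(-3) = -132*(-3) = 396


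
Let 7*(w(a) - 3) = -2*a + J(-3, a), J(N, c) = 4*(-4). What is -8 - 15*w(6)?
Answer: 7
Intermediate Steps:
J(N, c) = -16
w(a) = 5/7 - 2*a/7 (w(a) = 3 + (-2*a - 16)/7 = 3 + (-16 - 2*a)/7 = 3 + (-16/7 - 2*a/7) = 5/7 - 2*a/7)
-8 - 15*w(6) = -8 - 15*(5/7 - 2/7*6) = -8 - 15*(5/7 - 12/7) = -8 - 15*(-1) = -8 + 15 = 7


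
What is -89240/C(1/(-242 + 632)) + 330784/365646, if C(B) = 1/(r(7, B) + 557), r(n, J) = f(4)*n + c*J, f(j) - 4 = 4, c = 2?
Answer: -43338770941584/792233 ≈ -5.4705e+7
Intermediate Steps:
f(j) = 8 (f(j) = 4 + 4 = 8)
r(n, J) = 2*J + 8*n (r(n, J) = 8*n + 2*J = 2*J + 8*n)
C(B) = 1/(613 + 2*B) (C(B) = 1/((2*B + 8*7) + 557) = 1/((2*B + 56) + 557) = 1/((56 + 2*B) + 557) = 1/(613 + 2*B))
-89240/C(1/(-242 + 632)) + 330784/365646 = -(54704120 + 178480/(-242 + 632)) + 330784/365646 = -89240/(1/(613 + 2/390)) + 330784*(1/365646) = -89240/(1/(613 + 2*(1/390))) + 165392/182823 = -89240/(1/(613 + 1/195)) + 165392/182823 = -89240/(1/(119536/195)) + 165392/182823 = -89240/195/119536 + 165392/182823 = -89240*119536/195 + 165392/182823 = -2133478528/39 + 165392/182823 = -43338770941584/792233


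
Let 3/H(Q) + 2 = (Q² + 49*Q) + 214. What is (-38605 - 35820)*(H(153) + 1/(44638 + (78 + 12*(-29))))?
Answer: -6111111175/690321712 ≈ -8.8526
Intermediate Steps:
H(Q) = 3/(212 + Q² + 49*Q) (H(Q) = 3/(-2 + ((Q² + 49*Q) + 214)) = 3/(-2 + (214 + Q² + 49*Q)) = 3/(212 + Q² + 49*Q))
(-38605 - 35820)*(H(153) + 1/(44638 + (78 + 12*(-29)))) = (-38605 - 35820)*(3/(212 + 153² + 49*153) + 1/(44638 + (78 + 12*(-29)))) = -74425*(3/(212 + 23409 + 7497) + 1/(44638 + (78 - 348))) = -74425*(3/31118 + 1/(44638 - 270)) = -74425*(3*(1/31118) + 1/44368) = -74425*(3/31118 + 1/44368) = -74425*82111/690321712 = -6111111175/690321712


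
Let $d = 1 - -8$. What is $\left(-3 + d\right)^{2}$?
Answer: $36$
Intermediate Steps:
$d = 9$ ($d = 1 + 8 = 9$)
$\left(-3 + d\right)^{2} = \left(-3 + 9\right)^{2} = 6^{2} = 36$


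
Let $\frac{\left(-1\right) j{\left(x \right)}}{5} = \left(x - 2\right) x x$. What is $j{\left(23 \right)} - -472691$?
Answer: $417146$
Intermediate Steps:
$j{\left(x \right)} = - 5 x^{2} \left(-2 + x\right)$ ($j{\left(x \right)} = - 5 \left(x - 2\right) x x = - 5 \left(-2 + x\right) x x = - 5 x \left(-2 + x\right) x = - 5 x^{2} \left(-2 + x\right)$)
$j{\left(23 \right)} - -472691 = 5 \cdot 23^{2} \left(2 - 23\right) - -472691 = 5 \cdot 529 \left(2 - 23\right) + 472691 = 5 \cdot 529 \left(-21\right) + 472691 = -55545 + 472691 = 417146$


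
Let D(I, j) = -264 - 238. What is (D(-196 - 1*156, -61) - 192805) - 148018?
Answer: -341325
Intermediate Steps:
D(I, j) = -502
(D(-196 - 1*156, -61) - 192805) - 148018 = (-502 - 192805) - 148018 = -193307 - 148018 = -341325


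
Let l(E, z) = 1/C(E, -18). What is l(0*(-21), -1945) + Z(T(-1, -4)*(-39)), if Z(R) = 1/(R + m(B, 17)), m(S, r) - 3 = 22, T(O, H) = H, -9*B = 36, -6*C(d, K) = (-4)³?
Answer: 575/5792 ≈ 0.099275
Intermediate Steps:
C(d, K) = 32/3 (C(d, K) = -⅙*(-4)³ = -⅙*(-64) = 32/3)
B = -4 (B = -⅑*36 = -4)
m(S, r) = 25 (m(S, r) = 3 + 22 = 25)
l(E, z) = 3/32 (l(E, z) = 1/(32/3) = 3/32)
Z(R) = 1/(25 + R) (Z(R) = 1/(R + 25) = 1/(25 + R))
l(0*(-21), -1945) + Z(T(-1, -4)*(-39)) = 3/32 + 1/(25 - 4*(-39)) = 3/32 + 1/(25 + 156) = 3/32 + 1/181 = 575/5792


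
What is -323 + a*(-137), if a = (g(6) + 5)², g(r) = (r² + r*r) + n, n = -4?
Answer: -730396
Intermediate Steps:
g(r) = -4 + 2*r² (g(r) = (r² + r*r) - 4 = (r² + r²) - 4 = 2*r² - 4 = -4 + 2*r²)
a = 5329 (a = ((-4 + 2*6²) + 5)² = ((-4 + 2*36) + 5)² = ((-4 + 72) + 5)² = (68 + 5)² = 73² = 5329)
-323 + a*(-137) = -323 + 5329*(-137) = -323 - 730073 = -730396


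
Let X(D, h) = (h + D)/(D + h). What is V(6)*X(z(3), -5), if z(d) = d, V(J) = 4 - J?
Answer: -2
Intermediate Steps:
X(D, h) = 1 (X(D, h) = (D + h)/(D + h) = 1)
V(6)*X(z(3), -5) = (4 - 1*6)*1 = (4 - 6)*1 = -2*1 = -2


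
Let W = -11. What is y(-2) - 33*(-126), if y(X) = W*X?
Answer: 4180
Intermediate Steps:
y(X) = -11*X
y(-2) - 33*(-126) = -11*(-2) - 33*(-126) = 22 + 4158 = 4180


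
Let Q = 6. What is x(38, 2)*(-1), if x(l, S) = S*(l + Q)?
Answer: -88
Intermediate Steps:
x(l, S) = S*(6 + l) (x(l, S) = S*(l + 6) = S*(6 + l))
x(38, 2)*(-1) = (2*(6 + 38))*(-1) = (2*44)*(-1) = 88*(-1) = -88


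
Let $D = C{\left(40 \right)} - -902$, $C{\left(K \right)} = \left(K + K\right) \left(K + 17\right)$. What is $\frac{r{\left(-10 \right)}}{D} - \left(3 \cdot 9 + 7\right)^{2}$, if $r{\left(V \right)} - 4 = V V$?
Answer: $- \frac{3156984}{2731} \approx -1156.0$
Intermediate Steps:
$C{\left(K \right)} = 2 K \left(17 + K\right)$
$r{\left(V \right)} = 4 + V^{2}$ ($r{\left(V \right)} = 4 + V V = 4 + V^{2}$)
$D = 5462$ ($D = 2 \cdot 40 \left(17 + 40\right) - -902 = 2 \cdot 40 \cdot 57 + 902 = 4560 + 902 = 5462$)
$\frac{r{\left(-10 \right)}}{D} - \left(3 \cdot 9 + 7\right)^{2} = \frac{4 + \left(-10\right)^{2}}{5462} - \left(3 \cdot 9 + 7\right)^{2} = \left(4 + 100\right) \frac{1}{5462} - \left(27 + 7\right)^{2} = 104 \cdot \frac{1}{5462} - 34^{2} = \frac{52}{2731} - 1156 = - \frac{3156984}{2731}$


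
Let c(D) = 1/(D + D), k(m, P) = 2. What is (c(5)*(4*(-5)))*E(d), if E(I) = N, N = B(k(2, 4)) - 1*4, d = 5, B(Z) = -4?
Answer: 16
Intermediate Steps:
c(D) = 1/(2*D)
N = -8 (N = -4 - 1*4 = -4 - 4 = -8)
E(I) = -8
(c(5)*(4*(-5)))*E(d) = (((1/2)/5)*(4*(-5)))*(-8) = (((1/2)*(1/5))*(-20))*(-8) = ((1/10)*(-20))*(-8) = -2*(-8) = 16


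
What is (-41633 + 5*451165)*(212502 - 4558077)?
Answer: -9621937400400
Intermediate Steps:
(-41633 + 5*451165)*(212502 - 4558077) = (-41633 + 2255825)*(-4345575) = 2214192*(-4345575) = -9621937400400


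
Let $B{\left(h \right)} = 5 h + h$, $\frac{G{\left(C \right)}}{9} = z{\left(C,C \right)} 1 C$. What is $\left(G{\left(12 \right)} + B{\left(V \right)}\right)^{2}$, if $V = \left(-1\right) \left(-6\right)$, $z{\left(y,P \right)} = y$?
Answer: $1774224$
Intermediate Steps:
$G{\left(C \right)} = 9 C^{2}$ ($G{\left(C \right)} = 9 C 1 C = 9 C C = 9 C^{2}$)
$V = 6$
$B{\left(h \right)} = 6 h$
$\left(G{\left(12 \right)} + B{\left(V \right)}\right)^{2} = \left(9 \cdot 12^{2} + 6 \cdot 6\right)^{2} = \left(9 \cdot 144 + 36\right)^{2} = \left(1296 + 36\right)^{2} = 1332^{2} = 1774224$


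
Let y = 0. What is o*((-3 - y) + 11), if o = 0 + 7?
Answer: 56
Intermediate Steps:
o = 7
o*((-3 - y) + 11) = 7*((-3 - 1*0) + 11) = 7*((-3 + 0) + 11) = 7*(-3 + 11) = 7*8 = 56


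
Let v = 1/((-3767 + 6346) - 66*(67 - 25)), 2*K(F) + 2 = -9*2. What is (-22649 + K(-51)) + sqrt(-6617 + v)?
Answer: -22659 + 3*I*sqrt(27386314)/193 ≈ -22659.0 + 81.345*I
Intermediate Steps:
K(F) = -10 (K(F) = -1 + (-9*2)/2 = -1 + (1/2)*(-18) = -1 - 9 = -10)
v = -1/193 (v = 1/(2579 - 66*42) = 1/(2579 - 2772) = 1/(-193) = -1/193 ≈ -0.0051813)
(-22649 + K(-51)) + sqrt(-6617 + v) = (-22649 - 10) + sqrt(-6617 - 1/193) = -22659 + sqrt(-1277082/193) = -22659 + 3*I*sqrt(27386314)/193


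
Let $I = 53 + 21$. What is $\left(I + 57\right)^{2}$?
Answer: $17161$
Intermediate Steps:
$I = 74$
$\left(I + 57\right)^{2} = \left(74 + 57\right)^{2} = 131^{2} = 17161$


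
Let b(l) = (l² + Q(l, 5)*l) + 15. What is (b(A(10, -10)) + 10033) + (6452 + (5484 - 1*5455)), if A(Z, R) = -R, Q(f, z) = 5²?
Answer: 16879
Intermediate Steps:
Q(f, z) = 25
b(l) = 15 + l² + 25*l (b(l) = (l² + 25*l) + 15 = 15 + l² + 25*l)
(b(A(10, -10)) + 10033) + (6452 + (5484 - 1*5455)) = ((15 + (-1*(-10))² + 25*(-1*(-10))) + 10033) + (6452 + (5484 - 1*5455)) = ((15 + 10² + 25*10) + 10033) + (6452 + (5484 - 5455)) = ((15 + 100 + 250) + 10033) + (6452 + 29) = (365 + 10033) + 6481 = 10398 + 6481 = 16879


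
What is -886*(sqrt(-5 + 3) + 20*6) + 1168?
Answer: -105152 - 886*I*sqrt(2) ≈ -1.0515e+5 - 1253.0*I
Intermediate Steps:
-886*(sqrt(-5 + 3) + 20*6) + 1168 = -886*(sqrt(-2) + 120) + 1168 = -886*(I*sqrt(2) + 120) + 1168 = -886*(120 + I*sqrt(2)) + 1168 = (-106320 - 886*I*sqrt(2)) + 1168 = -105152 - 886*I*sqrt(2)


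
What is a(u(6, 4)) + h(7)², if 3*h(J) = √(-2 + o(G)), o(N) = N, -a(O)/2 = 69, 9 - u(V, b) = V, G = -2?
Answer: -1246/9 ≈ -138.44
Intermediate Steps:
u(V, b) = 9 - V
a(O) = -138 (a(O) = -2*69 = -138)
h(J) = 2*I/3 (h(J) = √(-2 - 2)/3 = √(-4)/3 = (2*I)/3 = 2*I/3)
a(u(6, 4)) + h(7)² = -138 + (2*I/3)² = -138 - 4/9 = -1246/9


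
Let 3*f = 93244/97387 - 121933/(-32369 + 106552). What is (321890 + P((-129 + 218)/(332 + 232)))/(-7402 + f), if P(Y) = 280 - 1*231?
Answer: -6977506110938757/160431312354545 ≈ -43.492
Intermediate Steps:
f = -4957569419/21673379463 (f = (93244/97387 - 121933/(-32369 + 106552))/3 = (93244*(1/97387) - 121933/74183)/3 = (93244/97387 - 121933*1/74183)/3 = (93244/97387 - 121933/74183)/3 = (⅓)*(-4957569419/7224459821) = -4957569419/21673379463 ≈ -0.22874)
P(Y) = 49 (P(Y) = 280 - 231 = 49)
(321890 + P((-129 + 218)/(332 + 232)))/(-7402 + f) = (321890 + 49)/(-7402 - 4957569419/21673379463) = 321939/(-160431312354545/21673379463) = 321939*(-21673379463/160431312354545) = -6977506110938757/160431312354545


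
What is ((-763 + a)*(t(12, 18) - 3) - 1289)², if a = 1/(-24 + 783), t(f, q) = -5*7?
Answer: 442179181195249/576081 ≈ 7.6756e+8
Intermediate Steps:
t(f, q) = -35
a = 1/759 ≈ 0.0013175
((-763 + a)*(t(12, 18) - 3) - 1289)² = ((-763 + 1/759)*(-35 - 3) - 1289)² = (-579116/759*(-38) - 1289)² = (22006408/759 - 1289)² = (21028057/759)² = 442179181195249/576081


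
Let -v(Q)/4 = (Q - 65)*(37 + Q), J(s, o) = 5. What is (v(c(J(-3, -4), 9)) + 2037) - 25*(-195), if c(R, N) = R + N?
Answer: 17316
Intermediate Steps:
c(R, N) = N + R
v(Q) = -4*(-65 + Q)*(37 + Q) (v(Q) = -4*(Q - 65)*(37 + Q) = -4*(-65 + Q)*(37 + Q))
(v(c(J(-3, -4), 9)) + 2037) - 25*(-195) = ((9620 - 4*(9 + 5)**2 + 112*(9 + 5)) + 2037) - 25*(-195) = ((9620 - 4*14**2 + 112*14) + 2037) + 4875 = ((9620 - 4*196 + 1568) + 2037) + 4875 = ((9620 - 784 + 1568) + 2037) + 4875 = (10404 + 2037) + 4875 = 12441 + 4875 = 17316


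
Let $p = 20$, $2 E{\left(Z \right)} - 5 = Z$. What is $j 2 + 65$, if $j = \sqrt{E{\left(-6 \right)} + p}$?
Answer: $65 + \sqrt{78} \approx 73.832$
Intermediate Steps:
$E{\left(Z \right)} = \frac{5}{2} + \frac{Z}{2}$
$j = \frac{\sqrt{78}}{2}$ ($j = \sqrt{\left(\frac{5}{2} + \frac{1}{2} \left(-6\right)\right) + 20} = \sqrt{\left(\frac{5}{2} - 3\right) + 20} = \sqrt{- \frac{1}{2} + 20} = \sqrt{\frac{39}{2}} = \frac{\sqrt{78}}{2} \approx 4.4159$)
$j 2 + 65 = \frac{\sqrt{78}}{2} \cdot 2 + 65 = \sqrt{78} + 65 = 65 + \sqrt{78}$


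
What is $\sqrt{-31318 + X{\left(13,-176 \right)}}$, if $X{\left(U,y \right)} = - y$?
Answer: $i \sqrt{31142} \approx 176.47 i$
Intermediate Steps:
$\sqrt{-31318 + X{\left(13,-176 \right)}} = \sqrt{-31318 - -176} = \sqrt{-31318 + 176} = \sqrt{-31142} = i \sqrt{31142}$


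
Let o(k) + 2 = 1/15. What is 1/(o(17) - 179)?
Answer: -15/2714 ≈ -0.0055269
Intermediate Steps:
o(k) = -29/15 (o(k) = -2 + 1/15 = -29/15)
1/(o(17) - 179) = 1/(-29/15 - 179) = 1/(-2714/15) = -15/2714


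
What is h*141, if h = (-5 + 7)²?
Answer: 564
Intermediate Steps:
h = 4 (h = 2² = 4)
h*141 = 4*141 = 564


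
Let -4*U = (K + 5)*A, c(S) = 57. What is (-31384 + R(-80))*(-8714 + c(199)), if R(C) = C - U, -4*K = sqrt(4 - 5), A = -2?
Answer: 544810981/2 - 8657*I/8 ≈ 2.7241e+8 - 1082.1*I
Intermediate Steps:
K = -I/4 (K = -sqrt(4 - 5)/4 = -I/4 ≈ -0.25*I)
U = 5/2 - I/8 (U = -(-I/4 + 5)*(-2)/4 = -(5 - I/4)*(-2)/4 = -(-10 + I/2)/4 = 5/2 - I/8 ≈ 2.5 - 0.125*I)
R(C) = -5/2 + C + I/8 (R(C) = C - (5/2 - I/8) = C + (-5/2 + I/8) = -5/2 + C + I/8)
(-31384 + R(-80))*(-8714 + c(199)) = (-31384 + (-5/2 - 80 + I/8))*(-8714 + 57) = (-31384 + (-165/2 + I/8))*(-8657) = (-62933/2 + I/8)*(-8657) = 544810981/2 - 8657*I/8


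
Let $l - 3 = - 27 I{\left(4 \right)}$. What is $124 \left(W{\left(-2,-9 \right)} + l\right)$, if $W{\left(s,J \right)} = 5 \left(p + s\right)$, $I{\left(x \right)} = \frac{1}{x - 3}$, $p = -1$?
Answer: $-4836$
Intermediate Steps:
$I{\left(x \right)} = \frac{1}{-3 + x}$
$W{\left(s,J \right)} = -5 + 5 s$ ($W{\left(s,J \right)} = 5 \left(-1 + s\right) = -5 + 5 s$)
$l = -24$ ($l = 3 - \frac{27}{-3 + 4} = 3 - \frac{27}{1} = 3 - 27 = -24$)
$124 \left(W{\left(-2,-9 \right)} + l\right) = 124 \left(\left(-5 + 5 \left(-2\right)\right) - 24\right) = 124 \left(\left(-5 - 10\right) - 24\right) = 124 \left(-15 - 24\right) = 124 \left(-39\right) = -4836$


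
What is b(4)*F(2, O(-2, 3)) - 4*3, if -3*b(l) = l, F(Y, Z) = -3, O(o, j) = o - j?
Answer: -8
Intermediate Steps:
b(l) = -l/3
b(4)*F(2, O(-2, 3)) - 4*3 = -⅓*4*(-3) - 4*3 = -4/3*(-3) - 12 = 4 - 12 = -8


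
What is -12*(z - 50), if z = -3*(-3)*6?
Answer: -48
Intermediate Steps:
z = 54 (z = 9*6 = 54)
-12*(z - 50) = -12*(54 - 50) = -12*4 = -48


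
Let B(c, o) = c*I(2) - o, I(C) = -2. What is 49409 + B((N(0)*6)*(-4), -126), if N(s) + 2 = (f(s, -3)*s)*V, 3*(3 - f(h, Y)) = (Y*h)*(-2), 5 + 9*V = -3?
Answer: 49439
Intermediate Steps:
V = -8/9 (V = -5/9 + (1/9)*(-3) = -5/9 - 1/3 = -8/9 ≈ -0.88889)
f(h, Y) = 3 + 2*Y*h/3 (f(h, Y) = 3 - Y*h*(-2)/3 = 3 - (-2)*Y*h/3 = 3 + 2*Y*h/3)
N(s) = -2 - 8*s*(3 - 2*s)/9 (N(s) = -2 + ((3 + (2/3)*(-3)*s)*s)*(-8/9) = -2 + ((3 - 2*s)*s)*(-8/9) = -2 + (s*(3 - 2*s))*(-8/9) = -2 - 8*s*(3 - 2*s)/9)
B(c, o) = -o - 2*c (B(c, o) = c*(-2) - o = -2*c - o = -o - 2*c)
49409 + B((N(0)*6)*(-4), -126) = 49409 + (-1*(-126) - 2*(-2 + (8/9)*0*(-3 + 2*0))*6*(-4)) = 49409 + (126 - 2*(-2 + (8/9)*0*(-3 + 0))*6*(-4)) = 49409 + (126 - 2*(-2 + (8/9)*0*(-3))*6*(-4)) = 49409 + (126 - 2*(-2 + 0)*6*(-4)) = 49409 + (126 - 2*(-2*6)*(-4)) = 49409 + (126 - (-24)*(-4)) = 49409 + (126 - 2*48) = 49409 + (126 - 96) = 49409 + 30 = 49439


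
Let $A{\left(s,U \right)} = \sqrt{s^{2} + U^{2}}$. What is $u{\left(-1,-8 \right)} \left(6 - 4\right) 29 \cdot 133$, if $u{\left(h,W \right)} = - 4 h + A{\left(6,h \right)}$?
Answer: $30856 + 7714 \sqrt{37} \approx 77778.0$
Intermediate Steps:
$A{\left(s,U \right)} = \sqrt{U^{2} + s^{2}}$
$u{\left(h,W \right)} = \sqrt{36 + h^{2}} - 4 h$ ($u{\left(h,W \right)} = - 4 h + \sqrt{h^{2} + 6^{2}} = - 4 h + \sqrt{h^{2} + 36} = - 4 h + \sqrt{36 + h^{2}} = \sqrt{36 + h^{2}} - 4 h$)
$u{\left(-1,-8 \right)} \left(6 - 4\right) 29 \cdot 133 = \left(\sqrt{36 + \left(-1\right)^{2}} - -4\right) \left(6 - 4\right) 29 \cdot 133 = \left(\sqrt{36 + 1} + 4\right) \left(6 - 4\right) 29 \cdot 133 = \left(\sqrt{37} + 4\right) 2 \cdot 29 \cdot 133 = \left(4 + \sqrt{37}\right) 58 \cdot 133 = \left(232 + 58 \sqrt{37}\right) 133 = 30856 + 7714 \sqrt{37}$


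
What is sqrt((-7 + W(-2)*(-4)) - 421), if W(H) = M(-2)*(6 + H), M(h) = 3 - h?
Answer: 2*I*sqrt(127) ≈ 22.539*I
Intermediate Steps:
W(H) = 30 + 5*H (W(H) = (3 - 1*(-2))*(6 + H) = (3 + 2)*(6 + H) = 5*(6 + H) = 30 + 5*H)
sqrt((-7 + W(-2)*(-4)) - 421) = sqrt((-7 + (30 + 5*(-2))*(-4)) - 421) = sqrt((-7 + (30 - 10)*(-4)) - 421) = sqrt((-7 + 20*(-4)) - 421) = sqrt((-7 - 80) - 421) = sqrt(-87 - 421) = sqrt(-508) = 2*I*sqrt(127)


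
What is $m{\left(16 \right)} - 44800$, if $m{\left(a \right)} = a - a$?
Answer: $-44800$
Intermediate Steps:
$m{\left(a \right)} = 0$
$m{\left(16 \right)} - 44800 = 0 - 44800 = -44800$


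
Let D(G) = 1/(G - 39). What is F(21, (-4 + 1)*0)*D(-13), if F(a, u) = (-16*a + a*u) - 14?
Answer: 175/26 ≈ 6.7308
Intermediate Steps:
D(G) = 1/(-39 + G)
F(a, u) = -14 - 16*a + a*u
F(21, (-4 + 1)*0)*D(-13) = (-14 - 16*21 + 21*((-4 + 1)*0))/(-39 - 13) = (-14 - 336 + 21*(-3*0))/(-52) = (-14 - 336 + 21*0)*(-1/52) = (-14 - 336 + 0)*(-1/52) = -350*(-1/52) = 175/26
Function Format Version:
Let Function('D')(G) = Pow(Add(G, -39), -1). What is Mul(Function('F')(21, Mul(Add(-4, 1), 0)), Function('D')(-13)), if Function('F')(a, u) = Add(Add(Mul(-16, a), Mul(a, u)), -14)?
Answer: Rational(175, 26) ≈ 6.7308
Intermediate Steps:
Function('D')(G) = Pow(Add(-39, G), -1)
Function('F')(a, u) = Add(-14, Mul(-16, a), Mul(a, u))
Mul(Function('F')(21, Mul(Add(-4, 1), 0)), Function('D')(-13)) = Mul(Add(-14, Mul(-16, 21), Mul(21, Mul(Add(-4, 1), 0))), Pow(Add(-39, -13), -1)) = Mul(Add(-14, -336, Mul(21, Mul(-3, 0))), Pow(-52, -1)) = Mul(Add(-14, -336, Mul(21, 0)), Rational(-1, 52)) = Mul(Add(-14, -336, 0), Rational(-1, 52)) = Mul(-350, Rational(-1, 52)) = Rational(175, 26)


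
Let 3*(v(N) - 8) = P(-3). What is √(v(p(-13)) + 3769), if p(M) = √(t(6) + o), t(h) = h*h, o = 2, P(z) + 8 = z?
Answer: 2*√8490/3 ≈ 61.427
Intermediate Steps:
P(z) = -8 + z
t(h) = h²
p(M) = √38 (p(M) = √(6² + 2) = √(36 + 2) = √38)
v(N) = 13/3 (v(N) = 8 + (-8 - 3)/3 = 8 + (⅓)*(-11) = 8 - 11/3 = 13/3)
√(v(p(-13)) + 3769) = √(13/3 + 3769) = √(11320/3) = 2*√8490/3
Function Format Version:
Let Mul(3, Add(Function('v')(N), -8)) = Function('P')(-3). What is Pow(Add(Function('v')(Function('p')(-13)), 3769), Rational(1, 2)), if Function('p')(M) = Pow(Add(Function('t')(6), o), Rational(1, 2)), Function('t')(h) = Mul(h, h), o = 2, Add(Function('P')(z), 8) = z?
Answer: Mul(Rational(2, 3), Pow(8490, Rational(1, 2))) ≈ 61.427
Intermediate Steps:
Function('P')(z) = Add(-8, z)
Function('t')(h) = Pow(h, 2)
Function('p')(M) = Pow(38, Rational(1, 2)) (Function('p')(M) = Pow(Add(Pow(6, 2), 2), Rational(1, 2)) = Pow(Add(36, 2), Rational(1, 2)) = Pow(38, Rational(1, 2)))
Function('v')(N) = Rational(13, 3) (Function('v')(N) = Add(8, Mul(Rational(1, 3), Add(-8, -3))) = Add(8, Mul(Rational(1, 3), -11)) = Add(8, Rational(-11, 3)) = Rational(13, 3))
Pow(Add(Function('v')(Function('p')(-13)), 3769), Rational(1, 2)) = Pow(Add(Rational(13, 3), 3769), Rational(1, 2)) = Pow(Rational(11320, 3), Rational(1, 2)) = Mul(Rational(2, 3), Pow(8490, Rational(1, 2)))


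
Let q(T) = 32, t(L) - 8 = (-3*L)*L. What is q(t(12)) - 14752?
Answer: -14720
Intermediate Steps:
t(L) = 8 - 3*L² (t(L) = 8 + (-3*L)*L = 8 - 3*L²)
q(t(12)) - 14752 = 32 - 14752 = -14720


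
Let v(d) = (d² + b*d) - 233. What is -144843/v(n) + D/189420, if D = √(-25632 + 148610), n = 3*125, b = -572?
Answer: 144843/74108 + √122978/189420 ≈ 1.9563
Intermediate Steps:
n = 375
D = √122978 ≈ 350.68
v(d) = -233 + d² - 572*d (v(d) = (d² - 572*d) - 233 = -233 + d² - 572*d)
-144843/v(n) + D/189420 = -144843/(-233 + 375² - 572*375) + √122978/189420 = -144843/(-233 + 140625 - 214500) + √122978*(1/189420) = -144843/(-74108) + √122978/189420 = -144843*(-1/74108) + √122978/189420 = 144843/74108 + √122978/189420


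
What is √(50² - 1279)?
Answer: √1221 ≈ 34.943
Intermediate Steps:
√(50² - 1279) = √(2500 - 1279) = √1221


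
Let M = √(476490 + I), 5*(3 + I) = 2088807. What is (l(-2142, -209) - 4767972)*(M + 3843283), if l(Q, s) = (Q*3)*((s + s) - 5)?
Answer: -7877861568042 - 2049774*√22356210/5 ≈ -7.8798e+12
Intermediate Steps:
I = 2088792/5 (I = -3 + (⅕)*2088807 = -3 + 2088807/5 = 2088792/5 ≈ 4.1776e+5)
l(Q, s) = 3*Q*(-5 + 2*s) (l(Q, s) = (3*Q)*(2*s - 5) = (3*Q)*(-5 + 2*s) = 3*Q*(-5 + 2*s))
M = √22356210/5 (M = √(476490 + 2088792/5) = √(4471242/5) = √22356210/5 ≈ 945.65)
(l(-2142, -209) - 4767972)*(M + 3843283) = (3*(-2142)*(-5 + 2*(-209)) - 4767972)*(√22356210/5 + 3843283) = (3*(-2142)*(-5 - 418) - 4767972)*(3843283 + √22356210/5) = (3*(-2142)*(-423) - 4767972)*(3843283 + √22356210/5) = (2718198 - 4767972)*(3843283 + √22356210/5) = -2049774*(3843283 + √22356210/5) = -7877861568042 - 2049774*√22356210/5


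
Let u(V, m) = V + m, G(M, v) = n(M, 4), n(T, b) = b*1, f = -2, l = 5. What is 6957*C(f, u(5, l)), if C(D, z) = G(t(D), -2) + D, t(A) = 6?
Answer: 13914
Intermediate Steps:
n(T, b) = b
G(M, v) = 4
C(D, z) = 4 + D
6957*C(f, u(5, l)) = 6957*(4 - 2) = 6957*2 = 13914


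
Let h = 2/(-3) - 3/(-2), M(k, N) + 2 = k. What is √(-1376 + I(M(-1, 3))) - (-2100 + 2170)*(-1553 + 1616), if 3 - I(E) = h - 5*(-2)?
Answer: -4410 + 19*I*√138/6 ≈ -4410.0 + 37.2*I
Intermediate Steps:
M(k, N) = -2 + k
h = ⅚ (h = 2*(-⅓) - 3*(-½) = -⅔ + 3/2 = ⅚ ≈ 0.83333)
I(E) = -47/6 (I(E) = 3 - (⅚ - 5*(-2)) = 3 - (⅚ + 10) = 3 - 1*65/6 = 3 - 65/6 = -47/6)
√(-1376 + I(M(-1, 3))) - (-2100 + 2170)*(-1553 + 1616) = √(-1376 - 47/6) - (-2100 + 2170)*(-1553 + 1616) = √(-8303/6) - 70*63 = 19*I*√138/6 - 1*4410 = 19*I*√138/6 - 4410 = -4410 + 19*I*√138/6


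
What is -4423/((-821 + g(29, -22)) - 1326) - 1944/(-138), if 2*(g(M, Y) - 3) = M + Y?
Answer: 1590502/98463 ≈ 16.153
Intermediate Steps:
g(M, Y) = 3 + M/2 + Y/2 (g(M, Y) = 3 + (M + Y)/2 = 3 + (M/2 + Y/2) = 3 + M/2 + Y/2)
-4423/((-821 + g(29, -22)) - 1326) - 1944/(-138) = -4423/((-821 + (3 + (1/2)*29 + (1/2)*(-22))) - 1326) - 1944/(-138) = -4423/((-821 + (3 + 29/2 - 11)) - 1326) - 1944*(-1/138) = -4423/((-821 + 13/2) - 1326) + 324/23 = -4423/(-1629/2 - 1326) + 324/23 = -4423/(-4281/2) + 324/23 = -4423*(-2/4281) + 324/23 = 8846/4281 + 324/23 = 1590502/98463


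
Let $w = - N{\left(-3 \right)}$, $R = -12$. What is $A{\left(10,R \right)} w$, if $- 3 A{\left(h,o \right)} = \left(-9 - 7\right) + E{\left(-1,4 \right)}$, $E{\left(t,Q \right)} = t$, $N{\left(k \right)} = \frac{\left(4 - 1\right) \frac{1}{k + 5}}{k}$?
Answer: $\frac{17}{6} \approx 2.8333$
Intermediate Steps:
$N{\left(k \right)} = \frac{3}{k \left(5 + k\right)}$ ($N{\left(k \right)} = \frac{3 \frac{1}{5 + k}}{k} = \frac{3}{k \left(5 + k\right)}$)
$w = \frac{1}{2}$ ($w = - \frac{3}{\left(-3\right) \left(5 - 3\right)} = - \frac{3 \left(-1\right)}{3 \cdot 2} = \left(-1\right) \left(- \frac{1}{2}\right) = \frac{1}{2} \approx 0.5$)
$A{\left(h,o \right)} = \frac{17}{3}$ ($A{\left(h,o \right)} = - \frac{\left(-9 - 7\right) - 1}{3} = - \frac{-16 - 1}{3} = \left(- \frac{1}{3}\right) \left(-17\right) = \frac{17}{3}$)
$A{\left(10,R \right)} w = \frac{17}{3} \cdot \frac{1}{2} = \frac{17}{6}$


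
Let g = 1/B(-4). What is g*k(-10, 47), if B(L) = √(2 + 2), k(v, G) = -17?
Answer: -17/2 ≈ -8.5000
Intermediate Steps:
B(L) = 2 (B(L) = √4 = 2)
g = ½ (g = 1/2 = ½ ≈ 0.50000)
g*k(-10, 47) = (½)*(-17) = -17/2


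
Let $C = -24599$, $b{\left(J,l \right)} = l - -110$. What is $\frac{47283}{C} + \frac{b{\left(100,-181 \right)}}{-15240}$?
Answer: $- \frac{718846391}{374888760} \approx -1.9175$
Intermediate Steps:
$b{\left(J,l \right)} = 110 + l$ ($b{\left(J,l \right)} = l + 110 = 110 + l$)
$\frac{47283}{C} + \frac{b{\left(100,-181 \right)}}{-15240} = \frac{47283}{-24599} + \frac{110 - 181}{-15240} = 47283 \left(- \frac{1}{24599}\right) - - \frac{71}{15240} = - \frac{47283}{24599} + \frac{71}{15240} = - \frac{718846391}{374888760}$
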